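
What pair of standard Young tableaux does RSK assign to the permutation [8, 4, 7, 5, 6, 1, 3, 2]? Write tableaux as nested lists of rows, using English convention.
P = [[1, 2, 6], [3, 5], [4], [7], [8]], Q = [[1, 3, 5], [2, 7], [4], [6], [8]]

Insert each entry of the permutation into P by Schensted row insertion, recording in Q the position of each new cell.

Insert 8: appended to row 1. P = [[8]], Q = [[1]].
Insert 4: 4 bumps 8 from row 1; 8 starts row 2. P = [[4], [8]], Q = [[1], [2]].
Insert 7: appended to row 1. P = [[4, 7], [8]], Q = [[1, 3], [2]].
Insert 5: 5 bumps 7 from row 1; 7 bumps 8 from row 2; 8 starts row 3. P = [[4, 5], [7], [8]], Q = [[1, 3], [2], [4]].
Insert 6: appended to row 1. P = [[4, 5, 6], [7], [8]], Q = [[1, 3, 5], [2], [4]].
Insert 1: 1 bumps 4 from row 1; 4 bumps 7 from row 2; 7 bumps 8 from row 3; 8 starts row 4. P = [[1, 5, 6], [4], [7], [8]], Q = [[1, 3, 5], [2], [4], [6]].
Insert 3: 3 bumps 5 from row 1; 5 appends to row 2. P = [[1, 3, 6], [4, 5], [7], [8]], Q = [[1, 3, 5], [2, 7], [4], [6]].
Insert 2: 2 bumps 3 from row 1; 3 bumps 4 from row 2; 4 bumps 7 from row 3; 7 bumps 8 from row 4; 8 starts row 5. P = [[1, 2, 6], [3, 5], [4], [7], [8]], Q = [[1, 3, 5], [2, 7], [4], [6], [8]].

So P = [[1, 2, 6], [3, 5], [4], [7], [8]], Q = [[1, 3, 5], [2, 7], [4], [6], [8]].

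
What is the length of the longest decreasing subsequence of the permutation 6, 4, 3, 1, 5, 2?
4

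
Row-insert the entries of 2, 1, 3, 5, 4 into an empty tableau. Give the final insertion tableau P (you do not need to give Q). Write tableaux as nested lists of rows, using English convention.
Insert 2: appended to row 1. P = [[2]].
Insert 1: 1 bumps 2 from row 1; 2 starts row 2. P = [[1], [2]].
Insert 3: appended to row 1. P = [[1, 3], [2]].
Insert 5: appended to row 1. P = [[1, 3, 5], [2]].
Insert 4: 4 bumps 5 from row 1; 5 appends to row 2. P = [[1, 3, 4], [2, 5]].

So P = [[1, 3, 4], [2, 5]].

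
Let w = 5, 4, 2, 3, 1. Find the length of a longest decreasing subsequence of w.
4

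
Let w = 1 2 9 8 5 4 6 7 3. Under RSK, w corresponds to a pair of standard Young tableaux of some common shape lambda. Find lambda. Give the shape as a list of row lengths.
[5, 1, 1, 1, 1]

Row-insert each entry into an empty tableau.

After inserting 1: P = [[1]].
After inserting 2: P = [[1, 2]].
After inserting 9: P = [[1, 2, 9]].
After inserting 8: P = [[1, 2, 8], [9]].
After inserting 5: P = [[1, 2, 5], [8], [9]].
After inserting 4: P = [[1, 2, 4], [5], [8], [9]].
After inserting 6: P = [[1, 2, 4, 6], [5], [8], [9]].
After inserting 7: P = [[1, 2, 4, 6, 7], [5], [8], [9]].
After inserting 3: P = [[1, 2, 3, 6, 7], [4], [5], [8], [9]].

The final insertion tableau P = [[1, 2, 3, 6, 7], [4], [5], [8], [9]] has shape [5, 1, 1, 1, 1].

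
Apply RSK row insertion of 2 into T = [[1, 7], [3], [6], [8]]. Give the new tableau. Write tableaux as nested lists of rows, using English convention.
In row 1, 2 replaces 7 (the leftmost entry greater than 2); 7 is bumped to row 2. 7 is appended to row 2. The new tableau is [[1, 2], [3, 7], [6], [8]].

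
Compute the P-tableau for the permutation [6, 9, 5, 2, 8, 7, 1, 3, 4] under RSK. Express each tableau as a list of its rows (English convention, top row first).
Insert 6: appended to row 1. P = [[6]].
Insert 9: appended to row 1. P = [[6, 9]].
Insert 5: 5 bumps 6 from row 1; 6 starts row 2. P = [[5, 9], [6]].
Insert 2: 2 bumps 5 from row 1; 5 bumps 6 from row 2; 6 starts row 3. P = [[2, 9], [5], [6]].
Insert 8: 8 bumps 9 from row 1; 9 appends to row 2. P = [[2, 8], [5, 9], [6]].
Insert 7: 7 bumps 8 from row 1; 8 bumps 9 from row 2; 9 appends to row 3. P = [[2, 7], [5, 8], [6, 9]].
Insert 1: 1 bumps 2 from row 1; 2 bumps 5 from row 2; 5 bumps 6 from row 3; 6 starts row 4. P = [[1, 7], [2, 8], [5, 9], [6]].
Insert 3: 3 bumps 7 from row 1; 7 bumps 8 from row 2; 8 bumps 9 from row 3; 9 appends to row 4. P = [[1, 3], [2, 7], [5, 8], [6, 9]].
Insert 4: appended to row 1. P = [[1, 3, 4], [2, 7], [5, 8], [6, 9]].

So P = [[1, 3, 4], [2, 7], [5, 8], [6, 9]].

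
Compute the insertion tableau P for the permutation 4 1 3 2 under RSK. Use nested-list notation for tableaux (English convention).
Insert 4: appended to row 1. P = [[4]].
Insert 1: 1 bumps 4 from row 1; 4 starts row 2. P = [[1], [4]].
Insert 3: appended to row 1. P = [[1, 3], [4]].
Insert 2: 2 bumps 3 from row 1; 3 bumps 4 from row 2; 4 starts row 3. P = [[1, 2], [3], [4]].

So P = [[1, 2], [3], [4]].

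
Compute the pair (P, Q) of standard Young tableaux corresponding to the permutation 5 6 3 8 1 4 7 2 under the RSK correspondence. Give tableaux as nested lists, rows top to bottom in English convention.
P = [[1, 2, 7], [3, 4, 8], [5, 6]], Q = [[1, 2, 4], [3, 6, 7], [5, 8]]

Insert each entry of the permutation into P by Schensted row insertion, recording in Q the position of each new cell.

Insert 5: appended to row 1. P = [[5]].
Insert 6: appended to row 1. P = [[5, 6]].
Insert 3: 3 bumps 5 from row 1; 5 starts row 2. P = [[3, 6], [5]].
Insert 8: appended to row 1. P = [[3, 6, 8], [5]].
Insert 1: 1 bumps 3 from row 1; 3 bumps 5 from row 2; 5 starts row 3. P = [[1, 6, 8], [3], [5]].
Insert 4: 4 bumps 6 from row 1; 6 appends to row 2. P = [[1, 4, 8], [3, 6], [5]].
Insert 7: 7 bumps 8 from row 1; 8 appends to row 2. P = [[1, 4, 7], [3, 6, 8], [5]].
Insert 2: 2 bumps 4 from row 1; 4 bumps 6 from row 2; 6 appends to row 3. P = [[1, 2, 7], [3, 4, 8], [5, 6]].

So P = [[1, 2, 7], [3, 4, 8], [5, 6]], Q = [[1, 2, 4], [3, 6, 7], [5, 8]].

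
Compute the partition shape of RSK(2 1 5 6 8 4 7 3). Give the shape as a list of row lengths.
RSK row insertion gives P = [[1, 3, 6, 7], [2, 4, 8], [5]], which has shape [4, 3, 1].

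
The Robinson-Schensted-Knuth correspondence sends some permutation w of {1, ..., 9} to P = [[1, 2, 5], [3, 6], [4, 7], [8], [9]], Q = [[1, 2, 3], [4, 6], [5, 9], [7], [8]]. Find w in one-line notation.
1 4 9 8 3 7 6 2 5

Reverse the RSK construction: for i from n down to 1, find the cell of Q containing i, remove the entry at that cell from P, and reverse-bump it up through P; the value ejected from row 1 is w(i).

Step i=9: Q has 9 at row 3, column 2; remove 7 from row 3 of P and reverse-bump: 7 enters row 2 and ejects 6; 6 enters row 1 and ejects 5. So w(9) = 5. P is now [[1, 2, 6], [3, 7], [4], [8], [9]].
Step i=8: Q has 8 at row 5, column 1; remove 9 from row 5 of P and reverse-bump: 9 enters row 4 and ejects 8; 8 enters row 3 and ejects 4; 4 enters row 2 and ejects 3; 3 enters row 1 and ejects 2. So w(8) = 2. P is now [[1, 3, 6], [4, 7], [8], [9]].
Step i=7: Q has 7 at row 4, column 1; remove 9 from row 4 of P and reverse-bump: 9 enters row 3 and ejects 8; 8 enters row 2 and ejects 7; 7 enters row 1 and ejects 6. So w(7) = 6. P is now [[1, 3, 7], [4, 8], [9]].
Step i=6: Q has 6 at row 2, column 2; remove 8 from row 2 of P and reverse-bump: 8 enters row 1 and ejects 7. So w(6) = 7. P is now [[1, 3, 8], [4], [9]].
Step i=5: Q has 5 at row 3, column 1; remove 9 from row 3 of P and reverse-bump: 9 enters row 2 and ejects 4; 4 enters row 1 and ejects 3. So w(5) = 3. P is now [[1, 4, 8], [9]].
Step i=4: Q has 4 at row 2, column 1; remove 9 from row 2 of P and reverse-bump: 9 enters row 1 and ejects 8. So w(4) = 8. P is now [[1, 4, 9]].
Step i=3: Q has 3 at row 1, column 3; remove that cell from P, ejecting 9. So w(3) = 9. P is now [[1, 4]].
Step i=2: Q has 2 at row 1, column 2; remove that cell from P, ejecting 4. So w(2) = 4. P is now [[1]].
Step i=1: Q has 1 at row 1, column 1; remove that cell from P, ejecting 1. So w(1) = 1. P is now [].

So w = 1 4 9 8 3 7 6 2 5.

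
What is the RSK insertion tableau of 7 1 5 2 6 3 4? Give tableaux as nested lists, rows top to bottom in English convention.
Insert 7: appended to row 1. P = [[7]].
Insert 1: 1 bumps 7 from row 1; 7 starts row 2. P = [[1], [7]].
Insert 5: appended to row 1. P = [[1, 5], [7]].
Insert 2: 2 bumps 5 from row 1; 5 bumps 7 from row 2; 7 starts row 3. P = [[1, 2], [5], [7]].
Insert 6: appended to row 1. P = [[1, 2, 6], [5], [7]].
Insert 3: 3 bumps 6 from row 1; 6 appends to row 2. P = [[1, 2, 3], [5, 6], [7]].
Insert 4: appended to row 1. P = [[1, 2, 3, 4], [5, 6], [7]].

So P = [[1, 2, 3, 4], [5, 6], [7]].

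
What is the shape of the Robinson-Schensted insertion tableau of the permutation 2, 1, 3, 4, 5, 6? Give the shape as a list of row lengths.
RSK row insertion gives P = [[1, 3, 4, 5, 6], [2]], which has shape [5, 1].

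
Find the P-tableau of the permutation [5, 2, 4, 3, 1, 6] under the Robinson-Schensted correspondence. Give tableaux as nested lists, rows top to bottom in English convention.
P = [[1, 3, 6], [2], [4], [5]]

Insert 5: appended to row 1. P = [[5]].
Insert 2: 2 bumps 5 from row 1; 5 starts row 2. P = [[2], [5]].
Insert 4: appended to row 1. P = [[2, 4], [5]].
Insert 3: 3 bumps 4 from row 1; 4 bumps 5 from row 2; 5 starts row 3. P = [[2, 3], [4], [5]].
Insert 1: 1 bumps 2 from row 1; 2 bumps 4 from row 2; 4 bumps 5 from row 3; 5 starts row 4. P = [[1, 3], [2], [4], [5]].
Insert 6: appended to row 1. P = [[1, 3, 6], [2], [4], [5]].

So P = [[1, 3, 6], [2], [4], [5]].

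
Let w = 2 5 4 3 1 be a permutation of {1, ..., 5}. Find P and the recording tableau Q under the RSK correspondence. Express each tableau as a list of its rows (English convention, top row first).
P = [[1, 3], [2], [4], [5]], Q = [[1, 2], [3], [4], [5]]

Insert each entry of the permutation into P by Schensted row insertion, recording in Q the position of each new cell.

Insert 2: appended to row 1. P = [[2]].
Insert 5: appended to row 1. P = [[2, 5]].
Insert 4: 4 bumps 5 from row 1; 5 starts row 2. P = [[2, 4], [5]].
Insert 3: 3 bumps 4 from row 1; 4 bumps 5 from row 2; 5 starts row 3. P = [[2, 3], [4], [5]].
Insert 1: 1 bumps 2 from row 1; 2 bumps 4 from row 2; 4 bumps 5 from row 3; 5 starts row 4. P = [[1, 3], [2], [4], [5]].

So P = [[1, 3], [2], [4], [5]], Q = [[1, 2], [3], [4], [5]].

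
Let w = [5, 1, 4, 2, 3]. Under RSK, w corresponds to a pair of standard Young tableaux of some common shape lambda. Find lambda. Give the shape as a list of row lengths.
[3, 1, 1]

RSK row insertion gives P = [[1, 2, 3], [4], [5]], which has shape [3, 1, 1].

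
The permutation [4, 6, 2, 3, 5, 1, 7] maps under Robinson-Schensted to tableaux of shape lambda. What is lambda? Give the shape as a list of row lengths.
RSK row insertion gives P = [[1, 3, 5, 7], [2, 6], [4]], which has shape [4, 2, 1].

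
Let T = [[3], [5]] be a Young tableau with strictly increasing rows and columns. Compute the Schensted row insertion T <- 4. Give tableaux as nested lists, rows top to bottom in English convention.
[[3, 4], [5]]

4 is larger than every entry of row 1, so it is appended to row 1. The new tableau is [[3, 4], [5]].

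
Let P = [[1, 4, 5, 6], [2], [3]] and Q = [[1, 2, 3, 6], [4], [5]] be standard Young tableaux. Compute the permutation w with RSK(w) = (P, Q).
3 4 5 2 1 6

Reverse RSK: for i = n, n-1, ..., 1, locate i in Q, remove the corresponding corner cell from P, and reverse-bump its entry up through P; the value ejected from row 1 is w(i).

So w = 3 4 5 2 1 6.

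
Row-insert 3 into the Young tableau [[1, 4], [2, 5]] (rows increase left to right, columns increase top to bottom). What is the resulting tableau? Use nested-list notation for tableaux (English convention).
[[1, 3], [2, 4], [5]]

In row 1, 3 replaces 4 (the leftmost entry greater than 3); 4 is bumped to row 2. In row 2, 4 replaces 5 (the leftmost entry greater than 4); 5 is bumped to row 3. 5 starts a new row 3. The new tableau is [[1, 3], [2, 4], [5]].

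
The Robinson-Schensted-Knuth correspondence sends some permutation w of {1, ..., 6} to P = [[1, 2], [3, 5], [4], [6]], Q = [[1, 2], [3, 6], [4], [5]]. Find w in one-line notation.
4 6 5 3 1 2

Reverse the RSK construction: for i from n down to 1, find the cell of Q containing i, remove the entry at that cell from P, and reverse-bump it up through P; the value ejected from row 1 is w(i).

Step i=6: Q has 6 at row 2, column 2; remove 5 from row 2 of P and reverse-bump: 5 enters row 1 and ejects 2. So w(6) = 2. P is now [[1, 5], [3], [4], [6]].
Step i=5: Q has 5 at row 4, column 1; remove 6 from row 4 of P and reverse-bump: 6 enters row 3 and ejects 4; 4 enters row 2 and ejects 3; 3 enters row 1 and ejects 1. So w(5) = 1. P is now [[3, 5], [4], [6]].
Step i=4: Q has 4 at row 3, column 1; remove 6 from row 3 of P and reverse-bump: 6 enters row 2 and ejects 4; 4 enters row 1 and ejects 3. So w(4) = 3. P is now [[4, 5], [6]].
Step i=3: Q has 3 at row 2, column 1; remove 6 from row 2 of P and reverse-bump: 6 enters row 1 and ejects 5. So w(3) = 5. P is now [[4, 6]].
Step i=2: Q has 2 at row 1, column 2; remove that cell from P, ejecting 6. So w(2) = 6. P is now [[4]].
Step i=1: Q has 1 at row 1, column 1; remove that cell from P, ejecting 4. So w(1) = 4. P is now [].

So w = 4 6 5 3 1 2.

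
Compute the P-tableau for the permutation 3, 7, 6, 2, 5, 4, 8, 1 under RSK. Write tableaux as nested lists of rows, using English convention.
Insert 3: appended to row 1. P = [[3]].
Insert 7: appended to row 1. P = [[3, 7]].
Insert 6: 6 bumps 7 from row 1; 7 starts row 2. P = [[3, 6], [7]].
Insert 2: 2 bumps 3 from row 1; 3 bumps 7 from row 2; 7 starts row 3. P = [[2, 6], [3], [7]].
Insert 5: 5 bumps 6 from row 1; 6 appends to row 2. P = [[2, 5], [3, 6], [7]].
Insert 4: 4 bumps 5 from row 1; 5 bumps 6 from row 2; 6 bumps 7 from row 3; 7 starts row 4. P = [[2, 4], [3, 5], [6], [7]].
Insert 8: appended to row 1. P = [[2, 4, 8], [3, 5], [6], [7]].
Insert 1: 1 bumps 2 from row 1; 2 bumps 3 from row 2; 3 bumps 6 from row 3; 6 bumps 7 from row 4; 7 starts row 5. P = [[1, 4, 8], [2, 5], [3], [6], [7]].

So P = [[1, 4, 8], [2, 5], [3], [6], [7]].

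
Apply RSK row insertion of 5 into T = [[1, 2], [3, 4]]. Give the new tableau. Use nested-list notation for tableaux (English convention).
5 is larger than every entry of row 1, so it is appended to row 1. The new tableau is [[1, 2, 5], [3, 4]].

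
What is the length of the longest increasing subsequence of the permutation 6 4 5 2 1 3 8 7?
3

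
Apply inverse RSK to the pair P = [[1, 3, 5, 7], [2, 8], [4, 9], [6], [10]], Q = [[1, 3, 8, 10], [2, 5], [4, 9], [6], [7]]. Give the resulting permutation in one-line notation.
Reverse the RSK construction: for i from n down to 1, find the cell of Q containing i, remove the entry at that cell from P, and reverse-bump it up through P; the value ejected from row 1 is w(i).

Step i=10: Q has 10 at row 1, column 4; remove that cell from P, ejecting 7. So w(10) = 7. P is now [[1, 3, 5], [2, 8], [4, 9], [6], [10]].
Step i=9: Q has 9 at row 3, column 2; remove 9 from row 3 of P and reverse-bump: 9 enters row 2 and ejects 8; 8 enters row 1 and ejects 5. So w(9) = 5. P is now [[1, 3, 8], [2, 9], [4], [6], [10]].
Step i=8: Q has 8 at row 1, column 3; remove that cell from P, ejecting 8. So w(8) = 8. P is now [[1, 3], [2, 9], [4], [6], [10]].
Step i=7: Q has 7 at row 5, column 1; remove 10 from row 5 of P and reverse-bump: 10 enters row 4 and ejects 6; 6 enters row 3 and ejects 4; 4 enters row 2 and ejects 2; 2 enters row 1 and ejects 1. So w(7) = 1. P is now [[2, 3], [4, 9], [6], [10]].
Step i=6: Q has 6 at row 4, column 1; remove 10 from row 4 of P and reverse-bump: 10 enters row 3 and ejects 6; 6 enters row 2 and ejects 4; 4 enters row 1 and ejects 3. So w(6) = 3. P is now [[2, 4], [6, 9], [10]].
Step i=5: Q has 5 at row 2, column 2; remove 9 from row 2 of P and reverse-bump: 9 enters row 1 and ejects 4. So w(5) = 4. P is now [[2, 9], [6], [10]].
Step i=4: Q has 4 at row 3, column 1; remove 10 from row 3 of P and reverse-bump: 10 enters row 2 and ejects 6; 6 enters row 1 and ejects 2. So w(4) = 2. P is now [[6, 9], [10]].
Step i=3: Q has 3 at row 1, column 2; remove that cell from P, ejecting 9. So w(3) = 9. P is now [[6], [10]].
Step i=2: Q has 2 at row 2, column 1; remove 10 from row 2 of P and reverse-bump: 10 enters row 1 and ejects 6. So w(2) = 6. P is now [[10]].
Step i=1: Q has 1 at row 1, column 1; remove that cell from P, ejecting 10. So w(1) = 10. P is now [].

So w = 10 6 9 2 4 3 1 8 5 7.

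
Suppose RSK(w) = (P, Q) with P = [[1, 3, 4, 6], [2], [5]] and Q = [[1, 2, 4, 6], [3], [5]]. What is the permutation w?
Reverse RSK: for i = n, n-1, ..., 1, locate i in Q, remove the corresponding corner cell from P, and reverse-bump its entry up through P; the value ejected from row 1 is w(i).

So w = 2 5 3 4 1 6.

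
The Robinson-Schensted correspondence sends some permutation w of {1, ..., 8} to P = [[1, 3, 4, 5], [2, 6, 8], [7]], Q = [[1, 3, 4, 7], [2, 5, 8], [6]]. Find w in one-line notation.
2 1 3 7 6 4 8 5

Reverse the RSK construction: for i from n down to 1, find the cell of Q containing i, remove the entry at that cell from P, and reverse-bump it up through P; the value ejected from row 1 is w(i).

Step i=8: Q has 8 at row 2, column 3; remove 8 from row 2 of P and reverse-bump: 8 enters row 1 and ejects 5. So w(8) = 5. P is now [[1, 3, 4, 8], [2, 6], [7]].
Step i=7: Q has 7 at row 1, column 4; remove that cell from P, ejecting 8. So w(7) = 8. P is now [[1, 3, 4], [2, 6], [7]].
Step i=6: Q has 6 at row 3, column 1; remove 7 from row 3 of P and reverse-bump: 7 enters row 2 and ejects 6; 6 enters row 1 and ejects 4. So w(6) = 4. P is now [[1, 3, 6], [2, 7]].
Step i=5: Q has 5 at row 2, column 2; remove 7 from row 2 of P and reverse-bump: 7 enters row 1 and ejects 6. So w(5) = 6. P is now [[1, 3, 7], [2]].
Step i=4: Q has 4 at row 1, column 3; remove that cell from P, ejecting 7. So w(4) = 7. P is now [[1, 3], [2]].
Step i=3: Q has 3 at row 1, column 2; remove that cell from P, ejecting 3. So w(3) = 3. P is now [[1], [2]].
Step i=2: Q has 2 at row 2, column 1; remove 2 from row 2 of P and reverse-bump: 2 enters row 1 and ejects 1. So w(2) = 1. P is now [[2]].
Step i=1: Q has 1 at row 1, column 1; remove that cell from P, ejecting 2. So w(1) = 2. P is now [].

So w = 2 1 3 7 6 4 8 5.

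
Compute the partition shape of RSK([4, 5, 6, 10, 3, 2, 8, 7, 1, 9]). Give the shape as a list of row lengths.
[5, 2, 2, 1]

RSK row insertion gives P = [[1, 5, 6, 7, 9], [2, 8], [3, 10], [4]], which has shape [5, 2, 2, 1].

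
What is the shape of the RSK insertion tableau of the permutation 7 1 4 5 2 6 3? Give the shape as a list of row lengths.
Row-insert each entry into an empty tableau.

After inserting 7: P = [[7]].
After inserting 1: P = [[1], [7]].
After inserting 4: P = [[1, 4], [7]].
After inserting 5: P = [[1, 4, 5], [7]].
After inserting 2: P = [[1, 2, 5], [4], [7]].
After inserting 6: P = [[1, 2, 5, 6], [4], [7]].
After inserting 3: P = [[1, 2, 3, 6], [4, 5], [7]].

The final insertion tableau P = [[1, 2, 3, 6], [4, 5], [7]] has shape [4, 2, 1].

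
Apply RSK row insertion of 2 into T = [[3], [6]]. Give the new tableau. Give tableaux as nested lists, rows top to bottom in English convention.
In row 1, 2 replaces 3 (the leftmost entry greater than 2); 3 is bumped to row 2. In row 2, 3 replaces 6 (the leftmost entry greater than 3); 6 is bumped to row 3. 6 starts a new row 3. The new tableau is [[2], [3], [6]].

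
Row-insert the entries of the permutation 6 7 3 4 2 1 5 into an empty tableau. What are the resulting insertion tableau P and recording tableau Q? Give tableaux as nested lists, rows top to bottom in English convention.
P = [[1, 4, 5], [2, 7], [3], [6]], Q = [[1, 2, 7], [3, 4], [5], [6]]

Insert each entry of the permutation into P by Schensted row insertion, recording in Q the position of each new cell.

Insert 6: appended to row 1. P = [[6]], Q = [[1]].
Insert 7: appended to row 1. P = [[6, 7]], Q = [[1, 2]].
Insert 3: 3 bumps 6 from row 1; 6 starts row 2. P = [[3, 7], [6]], Q = [[1, 2], [3]].
Insert 4: 4 bumps 7 from row 1; 7 appends to row 2. P = [[3, 4], [6, 7]], Q = [[1, 2], [3, 4]].
Insert 2: 2 bumps 3 from row 1; 3 bumps 6 from row 2; 6 starts row 3. P = [[2, 4], [3, 7], [6]], Q = [[1, 2], [3, 4], [5]].
Insert 1: 1 bumps 2 from row 1; 2 bumps 3 from row 2; 3 bumps 6 from row 3; 6 starts row 4. P = [[1, 4], [2, 7], [3], [6]], Q = [[1, 2], [3, 4], [5], [6]].
Insert 5: appended to row 1. P = [[1, 4, 5], [2, 7], [3], [6]], Q = [[1, 2, 7], [3, 4], [5], [6]].

So P = [[1, 4, 5], [2, 7], [3], [6]], Q = [[1, 2, 7], [3, 4], [5], [6]].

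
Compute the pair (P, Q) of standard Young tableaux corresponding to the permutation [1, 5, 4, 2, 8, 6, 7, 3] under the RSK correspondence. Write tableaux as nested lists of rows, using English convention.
Insert each entry of the permutation into P by Schensted row insertion, recording in Q the position of each new cell.

After inserting 1: P = [[1]].
After inserting 5: P = [[1, 5]].
After inserting 4: P = [[1, 4], [5]].
After inserting 2: P = [[1, 2], [4], [5]].
After inserting 8: P = [[1, 2, 8], [4], [5]].
After inserting 6: P = [[1, 2, 6], [4, 8], [5]].
After inserting 7: P = [[1, 2, 6, 7], [4, 8], [5]].
After inserting 3: P = [[1, 2, 3, 7], [4, 6], [5, 8]].

So P = [[1, 2, 3, 7], [4, 6], [5, 8]], Q = [[1, 2, 5, 7], [3, 6], [4, 8]].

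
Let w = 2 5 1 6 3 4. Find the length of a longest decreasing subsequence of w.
2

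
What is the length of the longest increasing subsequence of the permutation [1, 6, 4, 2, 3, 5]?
4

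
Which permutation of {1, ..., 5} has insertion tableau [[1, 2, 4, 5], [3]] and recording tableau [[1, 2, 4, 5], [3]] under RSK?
1 3 2 4 5

Reverse the RSK construction: for i from n down to 1, find the cell of Q containing i, remove the entry at that cell from P, and reverse-bump it up through P; the value ejected from row 1 is w(i).

Step i=5: Q has 5 at row 1, column 4; remove that cell from P, ejecting 5. So w(5) = 5. P is now [[1, 2, 4], [3]].
Step i=4: Q has 4 at row 1, column 3; remove that cell from P, ejecting 4. So w(4) = 4. P is now [[1, 2], [3]].
Step i=3: Q has 3 at row 2, column 1; remove 3 from row 2 of P and reverse-bump: 3 enters row 1 and ejects 2. So w(3) = 2. P is now [[1, 3]].
Step i=2: Q has 2 at row 1, column 2; remove that cell from P, ejecting 3. So w(2) = 3. P is now [[1]].
Step i=1: Q has 1 at row 1, column 1; remove that cell from P, ejecting 1. So w(1) = 1. P is now [].

So w = 1 3 2 4 5.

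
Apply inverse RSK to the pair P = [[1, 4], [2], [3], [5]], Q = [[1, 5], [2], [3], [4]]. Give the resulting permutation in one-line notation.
Reverse RSK: for i = n, n-1, ..., 1, locate i in Q, remove the corresponding corner cell from P, and reverse-bump its entry up through P; the value ejected from row 1 is w(i).

So w = 5 3 2 1 4.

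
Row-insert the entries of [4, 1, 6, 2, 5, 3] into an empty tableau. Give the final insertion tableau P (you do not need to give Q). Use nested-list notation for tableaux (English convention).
P = [[1, 2, 3], [4, 5], [6]]

Insert 4: appended to row 1. P = [[4]].
Insert 1: 1 bumps 4 from row 1; 4 starts row 2. P = [[1], [4]].
Insert 6: appended to row 1. P = [[1, 6], [4]].
Insert 2: 2 bumps 6 from row 1; 6 appends to row 2. P = [[1, 2], [4, 6]].
Insert 5: appended to row 1. P = [[1, 2, 5], [4, 6]].
Insert 3: 3 bumps 5 from row 1; 5 bumps 6 from row 2; 6 starts row 3. P = [[1, 2, 3], [4, 5], [6]].

So P = [[1, 2, 3], [4, 5], [6]].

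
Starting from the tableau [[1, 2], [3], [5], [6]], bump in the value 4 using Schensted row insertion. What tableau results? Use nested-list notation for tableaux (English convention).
4 is larger than every entry of row 1, so it is appended to row 1. The new tableau is [[1, 2, 4], [3], [5], [6]].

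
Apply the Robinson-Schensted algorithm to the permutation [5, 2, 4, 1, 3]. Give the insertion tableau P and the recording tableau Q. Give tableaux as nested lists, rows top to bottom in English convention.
P = [[1, 3], [2, 4], [5]], Q = [[1, 3], [2, 5], [4]]

Insert each entry of the permutation into P by Schensted row insertion, recording in Q the position of each new cell.

Insert 5: appended to row 1. P = [[5]].
Insert 2: 2 bumps 5 from row 1; 5 starts row 2. P = [[2], [5]].
Insert 4: appended to row 1. P = [[2, 4], [5]].
Insert 1: 1 bumps 2 from row 1; 2 bumps 5 from row 2; 5 starts row 3. P = [[1, 4], [2], [5]].
Insert 3: 3 bumps 4 from row 1; 4 appends to row 2. P = [[1, 3], [2, 4], [5]].

So P = [[1, 3], [2, 4], [5]], Q = [[1, 3], [2, 5], [4]].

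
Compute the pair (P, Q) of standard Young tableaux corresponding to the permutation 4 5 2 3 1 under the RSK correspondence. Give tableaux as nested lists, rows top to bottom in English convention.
P = [[1, 3], [2, 5], [4]], Q = [[1, 2], [3, 4], [5]]

Insert each entry of the permutation into P by Schensted row insertion, recording in Q the position of each new cell.

Insert 4: appended to row 1. P = [[4]].
Insert 5: appended to row 1. P = [[4, 5]].
Insert 2: 2 bumps 4 from row 1; 4 starts row 2. P = [[2, 5], [4]].
Insert 3: 3 bumps 5 from row 1; 5 appends to row 2. P = [[2, 3], [4, 5]].
Insert 1: 1 bumps 2 from row 1; 2 bumps 4 from row 2; 4 starts row 3. P = [[1, 3], [2, 5], [4]].

So P = [[1, 3], [2, 5], [4]], Q = [[1, 2], [3, 4], [5]].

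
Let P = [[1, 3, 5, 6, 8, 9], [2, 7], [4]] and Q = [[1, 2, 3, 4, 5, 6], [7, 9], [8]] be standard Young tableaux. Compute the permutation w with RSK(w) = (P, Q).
Reverse the RSK construction: for i from n down to 1, find the cell of Q containing i, remove the entry at that cell from P, and reverse-bump it up through P; the value ejected from row 1 is w(i).

Step i=9: Q has 9 at row 2, column 2; remove 7 from row 2 of P and reverse-bump: 7 enters row 1 and ejects 6. So w(9) = 6. P is now [[1, 3, 5, 7, 8, 9], [2], [4]].
Step i=8: Q has 8 at row 3, column 1; remove 4 from row 3 of P and reverse-bump: 4 enters row 2 and ejects 2; 2 enters row 1 and ejects 1. So w(8) = 1. P is now [[2, 3, 5, 7, 8, 9], [4]].
Step i=7: Q has 7 at row 2, column 1; remove 4 from row 2 of P and reverse-bump: 4 enters row 1 and ejects 3. So w(7) = 3. P is now [[2, 4, 5, 7, 8, 9]].
Step i=6: Q has 6 at row 1, column 6; remove that cell from P, ejecting 9. So w(6) = 9. P is now [[2, 4, 5, 7, 8]].
Step i=5: Q has 5 at row 1, column 5; remove that cell from P, ejecting 8. So w(5) = 8. P is now [[2, 4, 5, 7]].
Step i=4: Q has 4 at row 1, column 4; remove that cell from P, ejecting 7. So w(4) = 7. P is now [[2, 4, 5]].
Step i=3: Q has 3 at row 1, column 3; remove that cell from P, ejecting 5. So w(3) = 5. P is now [[2, 4]].
Step i=2: Q has 2 at row 1, column 2; remove that cell from P, ejecting 4. So w(2) = 4. P is now [[2]].
Step i=1: Q has 1 at row 1, column 1; remove that cell from P, ejecting 2. So w(1) = 2. P is now [].

So w = 2 4 5 7 8 9 3 1 6.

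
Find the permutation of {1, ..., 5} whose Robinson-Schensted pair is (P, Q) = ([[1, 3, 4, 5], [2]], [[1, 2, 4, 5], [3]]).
Reverse the RSK construction: for i from n down to 1, find the cell of Q containing i, remove the entry at that cell from P, and reverse-bump it up through P; the value ejected from row 1 is w(i).

Step i=5: Q has 5 at row 1, column 4; remove that cell from P, ejecting 5. So w(5) = 5. P is now [[1, 3, 4], [2]].
Step i=4: Q has 4 at row 1, column 3; remove that cell from P, ejecting 4. So w(4) = 4. P is now [[1, 3], [2]].
Step i=3: Q has 3 at row 2, column 1; remove 2 from row 2 of P and reverse-bump: 2 enters row 1 and ejects 1. So w(3) = 1. P is now [[2, 3]].
Step i=2: Q has 2 at row 1, column 2; remove that cell from P, ejecting 3. So w(2) = 3. P is now [[2]].
Step i=1: Q has 1 at row 1, column 1; remove that cell from P, ejecting 2. So w(1) = 2. P is now [].

So w = 2 3 1 4 5.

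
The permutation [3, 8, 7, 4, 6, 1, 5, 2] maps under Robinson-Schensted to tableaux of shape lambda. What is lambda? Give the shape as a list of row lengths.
RSK row insertion gives P = [[1, 2, 5], [3, 4], [6], [7], [8]], which has shape [3, 2, 1, 1, 1].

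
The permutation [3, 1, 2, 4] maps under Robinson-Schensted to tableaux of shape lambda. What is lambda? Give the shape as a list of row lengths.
RSK row insertion gives P = [[1, 2, 4], [3]], which has shape [3, 1].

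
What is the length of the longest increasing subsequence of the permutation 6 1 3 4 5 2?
4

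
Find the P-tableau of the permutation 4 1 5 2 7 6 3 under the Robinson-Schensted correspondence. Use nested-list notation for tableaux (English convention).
Insert 4: appended to row 1. P = [[4]].
Insert 1: 1 bumps 4 from row 1; 4 starts row 2. P = [[1], [4]].
Insert 5: appended to row 1. P = [[1, 5], [4]].
Insert 2: 2 bumps 5 from row 1; 5 appends to row 2. P = [[1, 2], [4, 5]].
Insert 7: appended to row 1. P = [[1, 2, 7], [4, 5]].
Insert 6: 6 bumps 7 from row 1; 7 appends to row 2. P = [[1, 2, 6], [4, 5, 7]].
Insert 3: 3 bumps 6 from row 1; 6 bumps 7 from row 2; 7 starts row 3. P = [[1, 2, 3], [4, 5, 6], [7]].

So P = [[1, 2, 3], [4, 5, 6], [7]].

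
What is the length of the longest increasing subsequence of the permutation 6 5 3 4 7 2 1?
3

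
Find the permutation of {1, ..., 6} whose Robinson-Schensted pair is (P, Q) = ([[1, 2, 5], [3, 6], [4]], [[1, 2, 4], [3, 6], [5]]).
1 4 3 6 2 5

Reverse the RSK construction: for i from n down to 1, find the cell of Q containing i, remove the entry at that cell from P, and reverse-bump it up through P; the value ejected from row 1 is w(i).

Step i=6: Q has 6 at row 2, column 2; remove 6 from row 2 of P and reverse-bump: 6 enters row 1 and ejects 5. So w(6) = 5. P is now [[1, 2, 6], [3], [4]].
Step i=5: Q has 5 at row 3, column 1; remove 4 from row 3 of P and reverse-bump: 4 enters row 2 and ejects 3; 3 enters row 1 and ejects 2. So w(5) = 2. P is now [[1, 3, 6], [4]].
Step i=4: Q has 4 at row 1, column 3; remove that cell from P, ejecting 6. So w(4) = 6. P is now [[1, 3], [4]].
Step i=3: Q has 3 at row 2, column 1; remove 4 from row 2 of P and reverse-bump: 4 enters row 1 and ejects 3. So w(3) = 3. P is now [[1, 4]].
Step i=2: Q has 2 at row 1, column 2; remove that cell from P, ejecting 4. So w(2) = 4. P is now [[1]].
Step i=1: Q has 1 at row 1, column 1; remove that cell from P, ejecting 1. So w(1) = 1. P is now [].

So w = 1 4 3 6 2 5.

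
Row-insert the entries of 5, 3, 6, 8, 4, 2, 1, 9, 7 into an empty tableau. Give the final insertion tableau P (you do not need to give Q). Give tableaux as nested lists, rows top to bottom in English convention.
Insert 5: appended to row 1. P = [[5]].
Insert 3: 3 bumps 5 from row 1; 5 starts row 2. P = [[3], [5]].
Insert 6: appended to row 1. P = [[3, 6], [5]].
Insert 8: appended to row 1. P = [[3, 6, 8], [5]].
Insert 4: 4 bumps 6 from row 1; 6 appends to row 2. P = [[3, 4, 8], [5, 6]].
Insert 2: 2 bumps 3 from row 1; 3 bumps 5 from row 2; 5 starts row 3. P = [[2, 4, 8], [3, 6], [5]].
Insert 1: 1 bumps 2 from row 1; 2 bumps 3 from row 2; 3 bumps 5 from row 3; 5 starts row 4. P = [[1, 4, 8], [2, 6], [3], [5]].
Insert 9: appended to row 1. P = [[1, 4, 8, 9], [2, 6], [3], [5]].
Insert 7: 7 bumps 8 from row 1; 8 appends to row 2. P = [[1, 4, 7, 9], [2, 6, 8], [3], [5]].

So P = [[1, 4, 7, 9], [2, 6, 8], [3], [5]].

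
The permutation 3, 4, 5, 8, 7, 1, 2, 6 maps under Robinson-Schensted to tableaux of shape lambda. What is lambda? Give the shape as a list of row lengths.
[4, 3, 1]

Row-insert each entry into an empty tableau.

After inserting 3: P = [[3]].
After inserting 4: P = [[3, 4]].
After inserting 5: P = [[3, 4, 5]].
After inserting 8: P = [[3, 4, 5, 8]].
After inserting 7: P = [[3, 4, 5, 7], [8]].
After inserting 1: P = [[1, 4, 5, 7], [3], [8]].
After inserting 2: P = [[1, 2, 5, 7], [3, 4], [8]].
After inserting 6: P = [[1, 2, 5, 6], [3, 4, 7], [8]].

The final insertion tableau P = [[1, 2, 5, 6], [3, 4, 7], [8]] has shape [4, 3, 1].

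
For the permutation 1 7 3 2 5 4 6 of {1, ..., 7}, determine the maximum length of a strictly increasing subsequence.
4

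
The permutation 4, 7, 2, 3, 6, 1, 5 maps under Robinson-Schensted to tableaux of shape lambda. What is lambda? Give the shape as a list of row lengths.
RSK row insertion gives P = [[1, 3, 5], [2, 6], [4, 7]], which has shape [3, 2, 2].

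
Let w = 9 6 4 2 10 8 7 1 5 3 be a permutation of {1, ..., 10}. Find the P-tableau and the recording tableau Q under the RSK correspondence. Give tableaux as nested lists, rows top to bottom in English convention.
Insert each entry of the permutation into P by Schensted row insertion, recording in Q the position of each new cell.

Insert 9: appended to row 1. P = [[9]].
Insert 6: 6 bumps 9 from row 1; 9 starts row 2. P = [[6], [9]].
Insert 4: 4 bumps 6 from row 1; 6 bumps 9 from row 2; 9 starts row 3. P = [[4], [6], [9]].
Insert 2: 2 bumps 4 from row 1; 4 bumps 6 from row 2; 6 bumps 9 from row 3; 9 starts row 4. P = [[2], [4], [6], [9]].
Insert 10: appended to row 1. P = [[2, 10], [4], [6], [9]].
Insert 8: 8 bumps 10 from row 1; 10 appends to row 2. P = [[2, 8], [4, 10], [6], [9]].
Insert 7: 7 bumps 8 from row 1; 8 bumps 10 from row 2; 10 appends to row 3. P = [[2, 7], [4, 8], [6, 10], [9]].
Insert 1: 1 bumps 2 from row 1; 2 bumps 4 from row 2; 4 bumps 6 from row 3; 6 bumps 9 from row 4; 9 starts row 5. P = [[1, 7], [2, 8], [4, 10], [6], [9]].
Insert 5: 5 bumps 7 from row 1; 7 bumps 8 from row 2; 8 bumps 10 from row 3; 10 appends to row 4. P = [[1, 5], [2, 7], [4, 8], [6, 10], [9]].
Insert 3: 3 bumps 5 from row 1; 5 bumps 7 from row 2; 7 bumps 8 from row 3; 8 bumps 10 from row 4; 10 appends to row 5. P = [[1, 3], [2, 5], [4, 7], [6, 8], [9, 10]].

So P = [[1, 3], [2, 5], [4, 7], [6, 8], [9, 10]], Q = [[1, 5], [2, 6], [3, 7], [4, 9], [8, 10]].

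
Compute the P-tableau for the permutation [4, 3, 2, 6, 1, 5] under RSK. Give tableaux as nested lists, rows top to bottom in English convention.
Insert 4: appended to row 1. P = [[4]].
Insert 3: 3 bumps 4 from row 1; 4 starts row 2. P = [[3], [4]].
Insert 2: 2 bumps 3 from row 1; 3 bumps 4 from row 2; 4 starts row 3. P = [[2], [3], [4]].
Insert 6: appended to row 1. P = [[2, 6], [3], [4]].
Insert 1: 1 bumps 2 from row 1; 2 bumps 3 from row 2; 3 bumps 4 from row 3; 4 starts row 4. P = [[1, 6], [2], [3], [4]].
Insert 5: 5 bumps 6 from row 1; 6 appends to row 2. P = [[1, 5], [2, 6], [3], [4]].

So P = [[1, 5], [2, 6], [3], [4]].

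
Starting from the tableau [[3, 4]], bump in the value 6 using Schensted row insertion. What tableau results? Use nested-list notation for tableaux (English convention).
6 is larger than every entry of row 1, so it is appended to row 1. The new tableau is [[3, 4, 6]].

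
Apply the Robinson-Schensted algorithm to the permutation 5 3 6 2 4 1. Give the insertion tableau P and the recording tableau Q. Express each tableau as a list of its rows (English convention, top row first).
P = [[1, 4], [2, 6], [3], [5]], Q = [[1, 3], [2, 5], [4], [6]]

Insert each entry of the permutation into P by Schensted row insertion, recording in Q the position of each new cell.

After inserting 5: P = [[5]].
After inserting 3: P = [[3], [5]].
After inserting 6: P = [[3, 6], [5]].
After inserting 2: P = [[2, 6], [3], [5]].
After inserting 4: P = [[2, 4], [3, 6], [5]].
After inserting 1: P = [[1, 4], [2, 6], [3], [5]].

So P = [[1, 4], [2, 6], [3], [5]], Q = [[1, 3], [2, 5], [4], [6]].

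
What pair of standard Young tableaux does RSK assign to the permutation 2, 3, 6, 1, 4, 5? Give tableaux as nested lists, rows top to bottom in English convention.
P = [[1, 3, 4, 5], [2, 6]], Q = [[1, 2, 3, 6], [4, 5]]

Insert each entry of the permutation into P by Schensted row insertion, recording in Q the position of each new cell.

Insert 2: appended to row 1. P = [[2]], Q = [[1]].
Insert 3: appended to row 1. P = [[2, 3]], Q = [[1, 2]].
Insert 6: appended to row 1. P = [[2, 3, 6]], Q = [[1, 2, 3]].
Insert 1: 1 bumps 2 from row 1; 2 starts row 2. P = [[1, 3, 6], [2]], Q = [[1, 2, 3], [4]].
Insert 4: 4 bumps 6 from row 1; 6 appends to row 2. P = [[1, 3, 4], [2, 6]], Q = [[1, 2, 3], [4, 5]].
Insert 5: appended to row 1. P = [[1, 3, 4, 5], [2, 6]], Q = [[1, 2, 3, 6], [4, 5]].

So P = [[1, 3, 4, 5], [2, 6]], Q = [[1, 2, 3, 6], [4, 5]].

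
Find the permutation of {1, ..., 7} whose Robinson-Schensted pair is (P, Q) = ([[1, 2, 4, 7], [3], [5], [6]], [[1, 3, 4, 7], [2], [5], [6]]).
6 1 3 5 4 2 7

Reverse the RSK construction: for i from n down to 1, find the cell of Q containing i, remove the entry at that cell from P, and reverse-bump it up through P; the value ejected from row 1 is w(i).

Step i=7: Q has 7 at row 1, column 4; remove that cell from P, ejecting 7. So w(7) = 7. P is now [[1, 2, 4], [3], [5], [6]].
Step i=6: Q has 6 at row 4, column 1; remove 6 from row 4 of P and reverse-bump: 6 enters row 3 and ejects 5; 5 enters row 2 and ejects 3; 3 enters row 1 and ejects 2. So w(6) = 2. P is now [[1, 3, 4], [5], [6]].
Step i=5: Q has 5 at row 3, column 1; remove 6 from row 3 of P and reverse-bump: 6 enters row 2 and ejects 5; 5 enters row 1 and ejects 4. So w(5) = 4. P is now [[1, 3, 5], [6]].
Step i=4: Q has 4 at row 1, column 3; remove that cell from P, ejecting 5. So w(4) = 5. P is now [[1, 3], [6]].
Step i=3: Q has 3 at row 1, column 2; remove that cell from P, ejecting 3. So w(3) = 3. P is now [[1], [6]].
Step i=2: Q has 2 at row 2, column 1; remove 6 from row 2 of P and reverse-bump: 6 enters row 1 and ejects 1. So w(2) = 1. P is now [[6]].
Step i=1: Q has 1 at row 1, column 1; remove that cell from P, ejecting 6. So w(1) = 6. P is now [].

So w = 6 1 3 5 4 2 7.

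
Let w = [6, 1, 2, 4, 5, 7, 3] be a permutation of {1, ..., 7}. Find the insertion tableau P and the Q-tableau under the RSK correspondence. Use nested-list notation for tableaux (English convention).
P = [[1, 2, 3, 5, 7], [4], [6]], Q = [[1, 3, 4, 5, 6], [2], [7]]

Insert each entry of the permutation into P by Schensted row insertion, recording in Q the position of each new cell.

After inserting 6: P = [[6]].
After inserting 1: P = [[1], [6]].
After inserting 2: P = [[1, 2], [6]].
After inserting 4: P = [[1, 2, 4], [6]].
After inserting 5: P = [[1, 2, 4, 5], [6]].
After inserting 7: P = [[1, 2, 4, 5, 7], [6]].
After inserting 3: P = [[1, 2, 3, 5, 7], [4], [6]].

So P = [[1, 2, 3, 5, 7], [4], [6]], Q = [[1, 3, 4, 5, 6], [2], [7]].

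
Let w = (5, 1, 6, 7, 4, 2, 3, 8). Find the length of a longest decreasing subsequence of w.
3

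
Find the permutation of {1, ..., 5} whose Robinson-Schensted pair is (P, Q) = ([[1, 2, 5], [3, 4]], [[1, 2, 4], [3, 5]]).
3 4 1 5 2

Reverse the RSK construction: for i from n down to 1, find the cell of Q containing i, remove the entry at that cell from P, and reverse-bump it up through P; the value ejected from row 1 is w(i).

Step i=5: Q has 5 at row 2, column 2; remove 4 from row 2 of P and reverse-bump: 4 enters row 1 and ejects 2. So w(5) = 2. P is now [[1, 4, 5], [3]].
Step i=4: Q has 4 at row 1, column 3; remove that cell from P, ejecting 5. So w(4) = 5. P is now [[1, 4], [3]].
Step i=3: Q has 3 at row 2, column 1; remove 3 from row 2 of P and reverse-bump: 3 enters row 1 and ejects 1. So w(3) = 1. P is now [[3, 4]].
Step i=2: Q has 2 at row 1, column 2; remove that cell from P, ejecting 4. So w(2) = 4. P is now [[3]].
Step i=1: Q has 1 at row 1, column 1; remove that cell from P, ejecting 3. So w(1) = 3. P is now [].

So w = 3 4 1 5 2.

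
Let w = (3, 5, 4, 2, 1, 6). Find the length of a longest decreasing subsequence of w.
4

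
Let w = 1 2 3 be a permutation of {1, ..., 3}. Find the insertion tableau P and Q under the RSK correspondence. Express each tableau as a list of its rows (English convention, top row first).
Insert each entry of the permutation into P by Schensted row insertion, recording in Q the position of each new cell.

Insert 1: appended to row 1. P = [[1]].
Insert 2: appended to row 1. P = [[1, 2]].
Insert 3: appended to row 1. P = [[1, 2, 3]].

So P = [[1, 2, 3]], Q = [[1, 2, 3]].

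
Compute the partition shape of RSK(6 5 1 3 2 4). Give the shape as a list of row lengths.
[3, 1, 1, 1]

Row-insert each entry into an empty tableau.

After inserting 6: P = [[6]].
After inserting 5: P = [[5], [6]].
After inserting 1: P = [[1], [5], [6]].
After inserting 3: P = [[1, 3], [5], [6]].
After inserting 2: P = [[1, 2], [3], [5], [6]].
After inserting 4: P = [[1, 2, 4], [3], [5], [6]].

The final insertion tableau P = [[1, 2, 4], [3], [5], [6]] has shape [3, 1, 1, 1].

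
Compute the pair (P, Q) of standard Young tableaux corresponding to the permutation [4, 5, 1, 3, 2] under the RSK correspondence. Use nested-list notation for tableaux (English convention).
P = [[1, 2], [3, 5], [4]], Q = [[1, 2], [3, 4], [5]]

Insert each entry of the permutation into P by Schensted row insertion, recording in Q the position of each new cell.

Insert 4: appended to row 1. P = [[4]].
Insert 5: appended to row 1. P = [[4, 5]].
Insert 1: 1 bumps 4 from row 1; 4 starts row 2. P = [[1, 5], [4]].
Insert 3: 3 bumps 5 from row 1; 5 appends to row 2. P = [[1, 3], [4, 5]].
Insert 2: 2 bumps 3 from row 1; 3 bumps 4 from row 2; 4 starts row 3. P = [[1, 2], [3, 5], [4]].

So P = [[1, 2], [3, 5], [4]], Q = [[1, 2], [3, 4], [5]].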